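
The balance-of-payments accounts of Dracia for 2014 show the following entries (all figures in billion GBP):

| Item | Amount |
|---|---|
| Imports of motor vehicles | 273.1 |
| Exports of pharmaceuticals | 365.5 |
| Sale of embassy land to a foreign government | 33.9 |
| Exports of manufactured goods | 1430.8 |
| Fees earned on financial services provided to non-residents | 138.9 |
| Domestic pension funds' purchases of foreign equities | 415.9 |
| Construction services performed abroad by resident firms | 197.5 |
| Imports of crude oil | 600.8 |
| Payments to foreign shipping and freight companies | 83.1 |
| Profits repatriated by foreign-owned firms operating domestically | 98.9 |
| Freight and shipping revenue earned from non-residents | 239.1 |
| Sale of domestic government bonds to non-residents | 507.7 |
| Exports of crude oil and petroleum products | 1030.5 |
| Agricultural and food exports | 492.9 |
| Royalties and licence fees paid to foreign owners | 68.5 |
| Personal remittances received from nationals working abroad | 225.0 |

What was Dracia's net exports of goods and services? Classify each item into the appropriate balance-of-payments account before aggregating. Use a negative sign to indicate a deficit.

2869.7

Goods: 492.9 - 273.1 + 1030.5 - 600.8 + 365.5 + 1430.8 = 2445.8
Services: -68.5 + 138.9 + 239.1 + 197.5 - 83.1 = 423.9
Trade balance = 2445.8 + 423.9 = 2869.7
(Excluded from the trade balance — capital account: sale of embassy land to a foreign government 33.9; financial account: domestic pension funds' purchases of foreign equities 415.9, sale of domestic government bonds to non-residents 507.7; primary income: profits repatriated by foreign-owned firms operating domestically 98.9; secondary income: personal remittances received from nationals working abroad 225.0.)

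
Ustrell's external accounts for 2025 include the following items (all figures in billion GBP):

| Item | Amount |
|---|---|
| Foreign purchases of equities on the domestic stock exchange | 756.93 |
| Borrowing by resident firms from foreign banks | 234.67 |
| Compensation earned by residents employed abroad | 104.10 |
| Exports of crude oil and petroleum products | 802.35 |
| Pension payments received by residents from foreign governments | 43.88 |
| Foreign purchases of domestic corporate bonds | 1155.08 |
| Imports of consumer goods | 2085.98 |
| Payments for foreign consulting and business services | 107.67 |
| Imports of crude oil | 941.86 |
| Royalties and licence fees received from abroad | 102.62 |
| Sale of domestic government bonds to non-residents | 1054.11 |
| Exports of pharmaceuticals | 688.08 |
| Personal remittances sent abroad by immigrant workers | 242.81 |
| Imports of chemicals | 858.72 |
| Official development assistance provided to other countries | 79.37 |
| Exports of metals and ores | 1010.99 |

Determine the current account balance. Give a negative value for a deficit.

Goods: -858.72 - 2085.98 - 941.86 + 802.35 + 1010.99 + 688.08 = -1385.14
Services: -107.67 + 102.62 = -5.05
Primary income: 104.10
Secondary income: 43.88 - 79.37 - 242.81 = -278.30
Current account = (-1385.14) + (-5.05) + 104.10 + (-278.30) = -1564.39
(Excluded from the current account — financial account: foreign purchases of equities on the domestic stock exchange 756.93, borrowing by resident firms from foreign banks 234.67, foreign purchases of domestic corporate bonds 1155.08, sale of domestic government bonds to non-residents 1054.11.)

-1564.39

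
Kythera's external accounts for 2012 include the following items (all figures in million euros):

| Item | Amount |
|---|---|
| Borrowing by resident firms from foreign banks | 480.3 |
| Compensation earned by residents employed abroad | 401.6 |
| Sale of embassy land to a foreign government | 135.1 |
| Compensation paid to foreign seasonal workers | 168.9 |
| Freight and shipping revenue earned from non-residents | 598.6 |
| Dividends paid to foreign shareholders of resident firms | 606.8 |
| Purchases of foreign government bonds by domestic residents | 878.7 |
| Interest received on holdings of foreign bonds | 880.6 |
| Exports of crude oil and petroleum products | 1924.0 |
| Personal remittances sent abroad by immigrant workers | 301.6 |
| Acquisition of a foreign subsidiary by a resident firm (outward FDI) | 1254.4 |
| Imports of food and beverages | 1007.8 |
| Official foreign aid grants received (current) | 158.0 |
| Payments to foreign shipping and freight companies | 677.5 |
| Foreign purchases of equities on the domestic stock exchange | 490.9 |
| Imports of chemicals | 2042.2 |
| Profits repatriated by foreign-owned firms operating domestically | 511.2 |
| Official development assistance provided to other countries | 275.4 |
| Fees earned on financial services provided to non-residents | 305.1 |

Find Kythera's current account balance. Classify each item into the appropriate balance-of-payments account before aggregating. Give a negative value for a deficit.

Goods: -2042.2 + 1924.0 - 1007.8 = -1126.0
Services: 598.6 + 305.1 - 677.5 = 226.2
Primary income: -606.8 - 511.2 + 401.6 - 168.9 + 880.6 = -4.7
Secondary income: -301.6 + 158.0 - 275.4 = -419.0
Current account = (-1126.0) + 226.2 + (-4.7) + (-419.0) = -1323.5
(Excluded from the current account — financial account: borrowing by resident firms from foreign banks 480.3, purchases of foreign government bonds by domestic residents 878.7, acquisition of a foreign subsidiary by a resident firm (outward FDI) 1254.4, foreign purchases of equities on the domestic stock exchange 490.9; capital account: sale of embassy land to a foreign government 135.1.)

-1323.5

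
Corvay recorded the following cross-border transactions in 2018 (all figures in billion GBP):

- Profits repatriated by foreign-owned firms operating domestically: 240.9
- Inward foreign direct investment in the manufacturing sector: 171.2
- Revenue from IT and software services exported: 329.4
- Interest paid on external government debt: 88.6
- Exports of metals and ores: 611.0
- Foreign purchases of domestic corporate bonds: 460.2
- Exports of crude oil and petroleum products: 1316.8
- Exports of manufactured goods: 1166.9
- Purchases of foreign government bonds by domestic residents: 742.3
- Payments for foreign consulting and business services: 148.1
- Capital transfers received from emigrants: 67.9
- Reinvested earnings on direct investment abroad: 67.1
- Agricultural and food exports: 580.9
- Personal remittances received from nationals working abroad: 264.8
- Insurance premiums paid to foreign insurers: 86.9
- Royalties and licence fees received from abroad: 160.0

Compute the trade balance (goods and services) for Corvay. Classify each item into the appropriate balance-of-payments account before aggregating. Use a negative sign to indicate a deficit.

Goods: 580.9 + 1166.9 + 1316.8 + 611.0 = 3675.6
Services: 160.0 + 329.4 - 86.9 - 148.1 = 254.4
Trade balance = 3675.6 + 254.4 = 3930.0
(Excluded from the trade balance — primary income: profits repatriated by foreign-owned firms operating domestically 240.9, interest paid on external government debt 88.6, reinvested earnings on direct investment abroad 67.1; financial account: inward foreign direct investment in the manufacturing sector 171.2, foreign purchases of domestic corporate bonds 460.2, purchases of foreign government bonds by domestic residents 742.3; capital account: capital transfers received from emigrants 67.9; secondary income: personal remittances received from nationals working abroad 264.8.)

3930.0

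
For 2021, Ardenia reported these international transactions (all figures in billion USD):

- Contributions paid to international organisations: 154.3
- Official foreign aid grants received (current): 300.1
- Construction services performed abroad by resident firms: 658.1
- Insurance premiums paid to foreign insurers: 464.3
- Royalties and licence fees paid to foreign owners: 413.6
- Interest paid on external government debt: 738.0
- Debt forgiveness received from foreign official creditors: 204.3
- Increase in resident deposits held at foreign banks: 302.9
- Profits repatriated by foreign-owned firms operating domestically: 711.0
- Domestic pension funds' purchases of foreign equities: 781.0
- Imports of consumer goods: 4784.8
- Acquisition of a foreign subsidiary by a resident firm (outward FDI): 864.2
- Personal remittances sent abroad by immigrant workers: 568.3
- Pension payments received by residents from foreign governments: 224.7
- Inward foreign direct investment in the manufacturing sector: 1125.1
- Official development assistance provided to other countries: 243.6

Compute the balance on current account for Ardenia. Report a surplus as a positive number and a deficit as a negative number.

Goods: -4784.8
Services: -464.3 - 413.6 + 658.1 = -219.8
Primary income: -738.0 - 711.0 = -1449.0
Secondary income: -154.3 + 300.1 - 243.6 + 224.7 - 568.3 = -441.4
Current account = (-4784.8) + (-219.8) + (-1449.0) + (-441.4) = -6895.0
(Excluded from the current account — capital account: debt forgiveness received from foreign official creditors 204.3; financial account: increase in resident deposits held at foreign banks 302.9, domestic pension funds' purchases of foreign equities 781.0, acquisition of a foreign subsidiary by a resident firm (outward FDI) 864.2, inward foreign direct investment in the manufacturing sector 1125.1.)

-6895.0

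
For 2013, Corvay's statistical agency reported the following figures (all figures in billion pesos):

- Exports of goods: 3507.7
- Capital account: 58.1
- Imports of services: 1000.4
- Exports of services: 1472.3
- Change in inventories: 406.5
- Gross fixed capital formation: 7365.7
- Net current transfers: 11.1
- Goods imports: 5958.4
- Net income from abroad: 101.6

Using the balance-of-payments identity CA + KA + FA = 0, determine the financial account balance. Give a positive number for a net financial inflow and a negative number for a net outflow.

Goods balance = 3507.7 - 5958.4 = -2450.7
Services balance = 1472.3 - 1000.4 = 471.9
Trade balance (goods + services) = -2450.7 + 471.9 = -1978.8
Net primary income = 101.6
Net secondary income = 11.1
Current account = -1978.8 + 101.6 + 11.1 = -1866.1
Financial account = -(-1866.1 + 58.1) = 1808.0

1808.0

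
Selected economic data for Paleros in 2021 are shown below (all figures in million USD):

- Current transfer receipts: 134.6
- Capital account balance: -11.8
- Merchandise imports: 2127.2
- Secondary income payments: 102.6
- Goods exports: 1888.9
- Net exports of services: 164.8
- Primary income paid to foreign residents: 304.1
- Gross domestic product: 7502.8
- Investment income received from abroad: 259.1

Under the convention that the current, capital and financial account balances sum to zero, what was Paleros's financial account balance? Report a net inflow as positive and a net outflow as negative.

Goods balance = 1888.9 - 2127.2 = -238.3
Services balance = 164.8
Trade balance (goods + services) = -238.3 + 164.8 = -73.5
Net primary income = 259.1 - 304.1 = -45.0
Net secondary income = 134.6 - 102.6 = 32.0
Current account = -73.5 + (-45.0) + 32.0 = -86.5
Financial account = -(-86.5 + (-11.8)) = 98.3

98.3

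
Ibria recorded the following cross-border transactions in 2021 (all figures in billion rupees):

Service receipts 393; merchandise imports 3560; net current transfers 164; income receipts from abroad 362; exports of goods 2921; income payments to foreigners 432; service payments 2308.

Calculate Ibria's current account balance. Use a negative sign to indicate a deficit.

Goods balance = 2921 - 3560 = -639
Services balance = 393 - 2308 = -1915
Trade balance (goods + services) = -639 + (-1915) = -2554
Net primary income = 362 - 432 = -70
Net secondary income = 164
Current account = -2554 + (-70) + 164 = -2460

-2460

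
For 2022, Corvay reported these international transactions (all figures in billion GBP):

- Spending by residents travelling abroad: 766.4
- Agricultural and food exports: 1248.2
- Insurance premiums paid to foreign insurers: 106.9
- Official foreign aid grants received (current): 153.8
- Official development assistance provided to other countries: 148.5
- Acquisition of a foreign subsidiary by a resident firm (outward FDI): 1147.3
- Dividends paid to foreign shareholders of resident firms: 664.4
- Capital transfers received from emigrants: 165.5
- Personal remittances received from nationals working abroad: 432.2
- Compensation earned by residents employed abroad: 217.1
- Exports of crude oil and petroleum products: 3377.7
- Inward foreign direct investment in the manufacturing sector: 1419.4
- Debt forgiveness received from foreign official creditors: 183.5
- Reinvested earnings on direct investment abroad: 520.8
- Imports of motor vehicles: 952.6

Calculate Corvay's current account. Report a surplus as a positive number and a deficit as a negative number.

3311.0

Goods: -952.6 + 1248.2 + 3377.7 = 3673.3
Services: -106.9 - 766.4 = -873.3
Primary income: -664.4 + 520.8 + 217.1 = 73.5
Secondary income: -148.5 + 153.8 + 432.2 = 437.5
Current account = 3673.3 + (-873.3) + 73.5 + 437.5 = 3311.0
(Excluded from the current account — financial account: acquisition of a foreign subsidiary by a resident firm (outward FDI) 1147.3, inward foreign direct investment in the manufacturing sector 1419.4; capital account: capital transfers received from emigrants 165.5, debt forgiveness received from foreign official creditors 183.5.)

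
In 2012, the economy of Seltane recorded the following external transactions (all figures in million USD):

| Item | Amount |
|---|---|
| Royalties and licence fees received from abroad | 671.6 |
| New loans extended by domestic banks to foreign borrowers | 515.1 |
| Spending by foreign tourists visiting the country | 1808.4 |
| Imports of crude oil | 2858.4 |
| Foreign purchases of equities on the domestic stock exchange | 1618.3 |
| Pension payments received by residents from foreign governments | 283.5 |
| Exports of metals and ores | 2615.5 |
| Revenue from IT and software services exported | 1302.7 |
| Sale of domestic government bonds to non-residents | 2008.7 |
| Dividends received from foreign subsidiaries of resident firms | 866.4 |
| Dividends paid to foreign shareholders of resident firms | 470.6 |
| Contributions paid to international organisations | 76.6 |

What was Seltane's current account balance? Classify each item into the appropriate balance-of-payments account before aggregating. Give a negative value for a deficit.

4142.5

Goods: 2615.5 - 2858.4 = -242.9
Services: 1302.7 + 1808.4 + 671.6 = 3782.7
Primary income: 866.4 - 470.6 = 395.8
Secondary income: 283.5 - 76.6 = 206.9
Current account = (-242.9) + 3782.7 + 395.8 + 206.9 = 4142.5
(Excluded from the current account — financial account: new loans extended by domestic banks to foreign borrowers 515.1, foreign purchases of equities on the domestic stock exchange 1618.3, sale of domestic government bonds to non-residents 2008.7.)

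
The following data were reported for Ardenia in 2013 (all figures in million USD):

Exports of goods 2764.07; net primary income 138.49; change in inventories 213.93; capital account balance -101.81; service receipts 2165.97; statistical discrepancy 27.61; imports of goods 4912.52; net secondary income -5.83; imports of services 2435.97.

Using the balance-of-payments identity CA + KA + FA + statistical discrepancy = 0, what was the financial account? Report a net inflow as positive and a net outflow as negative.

2359.99

Goods balance = 2764.07 - 4912.52 = -2148.45
Services balance = 2165.97 - 2435.97 = -270.00
Trade balance (goods + services) = -2148.45 + (-270.00) = -2418.45
Net primary income = 138.49
Net secondary income = -5.83
Current account = -2418.45 + 138.49 + (-5.83) = -2285.79
Financial account = -(-2285.79 + (-101.81) + 27.61) = 2359.99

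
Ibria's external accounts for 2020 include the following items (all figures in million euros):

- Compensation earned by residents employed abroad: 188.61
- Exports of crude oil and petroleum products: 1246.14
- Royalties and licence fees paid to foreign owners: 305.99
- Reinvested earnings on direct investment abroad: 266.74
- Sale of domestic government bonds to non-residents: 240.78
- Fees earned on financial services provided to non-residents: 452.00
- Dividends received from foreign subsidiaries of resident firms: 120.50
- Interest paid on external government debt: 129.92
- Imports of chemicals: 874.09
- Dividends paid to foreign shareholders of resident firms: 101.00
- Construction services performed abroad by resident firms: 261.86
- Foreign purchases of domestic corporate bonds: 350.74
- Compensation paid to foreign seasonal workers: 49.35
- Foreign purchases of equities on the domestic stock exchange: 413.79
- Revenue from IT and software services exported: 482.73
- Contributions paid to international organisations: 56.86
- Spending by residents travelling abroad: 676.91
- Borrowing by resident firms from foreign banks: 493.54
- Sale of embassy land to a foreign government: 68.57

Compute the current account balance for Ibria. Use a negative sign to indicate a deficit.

824.46

Goods: -874.09 + 1246.14 = 372.05
Services: 482.73 - 305.99 + 452.00 + 261.86 - 676.91 = 213.69
Primary income: -101.00 + 120.50 - 49.35 + 188.61 + 266.74 - 129.92 = 295.58
Secondary income: -56.86
Current account = 372.05 + 213.69 + 295.58 + (-56.86) = 824.46
(Excluded from the current account — financial account: sale of domestic government bonds to non-residents 240.78, foreign purchases of domestic corporate bonds 350.74, foreign purchases of equities on the domestic stock exchange 413.79, borrowing by resident firms from foreign banks 493.54; capital account: sale of embassy land to a foreign government 68.57.)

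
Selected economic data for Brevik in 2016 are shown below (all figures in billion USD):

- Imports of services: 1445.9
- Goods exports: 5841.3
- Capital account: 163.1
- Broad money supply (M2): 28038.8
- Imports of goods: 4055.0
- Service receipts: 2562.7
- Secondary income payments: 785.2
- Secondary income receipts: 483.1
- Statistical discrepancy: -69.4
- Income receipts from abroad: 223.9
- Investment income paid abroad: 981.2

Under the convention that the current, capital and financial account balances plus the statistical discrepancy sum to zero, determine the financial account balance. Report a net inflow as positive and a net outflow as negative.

-1937.4

Goods balance = 5841.3 - 4055.0 = 1786.3
Services balance = 2562.7 - 1445.9 = 1116.8
Trade balance (goods + services) = 1786.3 + 1116.8 = 2903.1
Net primary income = 223.9 - 981.2 = -757.3
Net secondary income = 483.1 - 785.2 = -302.1
Current account = 2903.1 + (-757.3) + (-302.1) = 1843.7
Financial account = -(1843.7 + 163.1 + (-69.4)) = -1937.4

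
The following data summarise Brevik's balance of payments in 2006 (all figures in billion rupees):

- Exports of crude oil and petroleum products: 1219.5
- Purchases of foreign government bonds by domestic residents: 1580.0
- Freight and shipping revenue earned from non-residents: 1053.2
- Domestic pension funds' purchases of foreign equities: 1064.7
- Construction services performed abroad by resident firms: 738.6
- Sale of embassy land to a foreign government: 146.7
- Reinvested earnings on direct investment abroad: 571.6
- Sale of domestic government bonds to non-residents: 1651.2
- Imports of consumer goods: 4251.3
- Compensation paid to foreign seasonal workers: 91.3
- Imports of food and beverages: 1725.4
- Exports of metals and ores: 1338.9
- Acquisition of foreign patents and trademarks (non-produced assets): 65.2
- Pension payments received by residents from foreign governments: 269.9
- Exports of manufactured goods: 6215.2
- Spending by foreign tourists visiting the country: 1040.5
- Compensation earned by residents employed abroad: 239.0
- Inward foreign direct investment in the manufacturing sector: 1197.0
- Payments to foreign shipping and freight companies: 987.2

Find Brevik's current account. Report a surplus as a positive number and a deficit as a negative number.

5631.2

Goods: 1338.9 - 1725.4 + 1219.5 - 4251.3 + 6215.2 = 2796.9
Services: 1040.5 + 1053.2 - 987.2 + 738.6 = 1845.1
Primary income: -91.3 + 239.0 + 571.6 = 719.3
Secondary income: 269.9
Current account = 2796.9 + 1845.1 + 719.3 + 269.9 = 5631.2
(Excluded from the current account — financial account: purchases of foreign government bonds by domestic residents 1580.0, domestic pension funds' purchases of foreign equities 1064.7, sale of domestic government bonds to non-residents 1651.2, inward foreign direct investment in the manufacturing sector 1197.0; capital account: sale of embassy land to a foreign government 146.7, acquisition of foreign patents and trademarks (non-produced assets) 65.2.)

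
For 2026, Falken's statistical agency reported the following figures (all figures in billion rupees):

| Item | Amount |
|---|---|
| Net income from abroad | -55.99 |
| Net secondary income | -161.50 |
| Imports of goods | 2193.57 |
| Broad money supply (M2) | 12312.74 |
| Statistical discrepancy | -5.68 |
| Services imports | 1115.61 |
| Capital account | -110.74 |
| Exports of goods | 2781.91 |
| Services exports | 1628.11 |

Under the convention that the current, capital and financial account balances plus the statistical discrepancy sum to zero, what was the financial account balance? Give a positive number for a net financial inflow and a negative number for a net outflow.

-766.93

Goods balance = 2781.91 - 2193.57 = 588.34
Services balance = 1628.11 - 1115.61 = 512.50
Trade balance (goods + services) = 588.34 + 512.50 = 1100.84
Net primary income = -55.99
Net secondary income = -161.50
Current account = 1100.84 + (-55.99) + (-161.50) = 883.35
Financial account = -(883.35 + (-110.74) + (-5.68)) = -766.93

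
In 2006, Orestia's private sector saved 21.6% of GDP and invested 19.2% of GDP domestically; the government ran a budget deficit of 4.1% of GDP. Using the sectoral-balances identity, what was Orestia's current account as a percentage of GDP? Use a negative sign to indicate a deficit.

By the sectoral-balances identity, CA = (S_private - I) + (T - G).
Private balance = 21.6 - 19.2 = 2.4
Government balance (T - G) = -4.1
CA = 2.4 + (-4.1) = -1.7

-1.7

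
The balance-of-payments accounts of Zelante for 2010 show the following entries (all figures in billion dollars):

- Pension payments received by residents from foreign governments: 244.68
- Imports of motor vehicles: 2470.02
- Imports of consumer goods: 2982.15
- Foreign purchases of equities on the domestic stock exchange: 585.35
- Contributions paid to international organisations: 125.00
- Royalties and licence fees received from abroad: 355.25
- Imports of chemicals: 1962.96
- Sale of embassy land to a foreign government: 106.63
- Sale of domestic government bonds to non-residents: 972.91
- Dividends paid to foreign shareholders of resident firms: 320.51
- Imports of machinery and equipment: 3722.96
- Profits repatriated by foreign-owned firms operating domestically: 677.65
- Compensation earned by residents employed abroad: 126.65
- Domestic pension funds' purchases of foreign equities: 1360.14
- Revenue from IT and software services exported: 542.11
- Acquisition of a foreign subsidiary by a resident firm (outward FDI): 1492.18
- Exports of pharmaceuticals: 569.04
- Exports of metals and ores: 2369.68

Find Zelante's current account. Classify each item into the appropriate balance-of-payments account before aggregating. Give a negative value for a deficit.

-8053.84

Goods: -2982.15 + 569.04 + 2369.68 - 3722.96 - 1962.96 - 2470.02 = -8199.37
Services: 355.25 + 542.11 = 897.36
Primary income: 126.65 - 677.65 - 320.51 = -871.51
Secondary income: -125.00 + 244.68 = 119.68
Current account = (-8199.37) + 897.36 + (-871.51) + 119.68 = -8053.84
(Excluded from the current account — financial account: foreign purchases of equities on the domestic stock exchange 585.35, sale of domestic government bonds to non-residents 972.91, domestic pension funds' purchases of foreign equities 1360.14, acquisition of a foreign subsidiary by a resident firm (outward FDI) 1492.18; capital account: sale of embassy land to a foreign government 106.63.)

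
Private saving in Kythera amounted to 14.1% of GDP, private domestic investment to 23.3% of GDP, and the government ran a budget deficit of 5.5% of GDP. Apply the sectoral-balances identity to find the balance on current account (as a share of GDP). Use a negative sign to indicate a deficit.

By the sectoral-balances identity, CA = (S_private - I) + (T - G).
Private balance = 14.1 - 23.3 = -9.2
Government balance (T - G) = -5.5
CA = -9.2 + (-5.5) = -14.7

-14.7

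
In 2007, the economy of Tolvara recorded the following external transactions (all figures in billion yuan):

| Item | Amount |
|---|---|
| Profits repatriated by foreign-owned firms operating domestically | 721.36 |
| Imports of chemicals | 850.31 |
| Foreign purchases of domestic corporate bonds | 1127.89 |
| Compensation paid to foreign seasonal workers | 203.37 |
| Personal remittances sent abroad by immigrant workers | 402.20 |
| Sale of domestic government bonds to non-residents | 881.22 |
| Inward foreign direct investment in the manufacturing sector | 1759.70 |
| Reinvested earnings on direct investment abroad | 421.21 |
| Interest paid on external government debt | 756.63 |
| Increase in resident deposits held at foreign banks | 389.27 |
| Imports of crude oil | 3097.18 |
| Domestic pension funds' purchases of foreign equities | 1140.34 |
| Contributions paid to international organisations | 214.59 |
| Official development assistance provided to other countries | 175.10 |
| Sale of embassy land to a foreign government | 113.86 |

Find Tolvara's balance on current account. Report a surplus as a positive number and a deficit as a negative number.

-5999.53

Goods: -850.31 - 3097.18 = -3947.49
Primary income: 421.21 - 721.36 - 203.37 - 756.63 = -1260.15
Secondary income: -175.10 - 214.59 - 402.20 = -791.89
Current account = (-3947.49) + (-1260.15) + (-791.89) = -5999.53
(Excluded from the current account — financial account: foreign purchases of domestic corporate bonds 1127.89, sale of domestic government bonds to non-residents 881.22, inward foreign direct investment in the manufacturing sector 1759.70, increase in resident deposits held at foreign banks 389.27, domestic pension funds' purchases of foreign equities 1140.34; capital account: sale of embassy land to a foreign government 113.86.)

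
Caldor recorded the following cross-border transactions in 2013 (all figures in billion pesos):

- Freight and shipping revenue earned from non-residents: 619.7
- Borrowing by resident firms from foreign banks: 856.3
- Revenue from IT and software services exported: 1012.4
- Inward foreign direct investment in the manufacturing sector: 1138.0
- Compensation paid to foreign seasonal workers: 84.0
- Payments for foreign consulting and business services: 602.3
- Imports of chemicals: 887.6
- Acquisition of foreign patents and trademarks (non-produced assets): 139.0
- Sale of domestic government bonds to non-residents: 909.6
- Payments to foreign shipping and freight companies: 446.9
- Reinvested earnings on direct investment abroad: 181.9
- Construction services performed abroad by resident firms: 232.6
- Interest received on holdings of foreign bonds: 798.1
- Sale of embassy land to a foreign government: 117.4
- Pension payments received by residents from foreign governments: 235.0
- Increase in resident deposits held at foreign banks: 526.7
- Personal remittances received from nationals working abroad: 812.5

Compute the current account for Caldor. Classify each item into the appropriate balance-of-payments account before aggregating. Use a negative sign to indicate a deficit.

1871.4

Goods: -887.6
Services: -602.3 + 619.7 + 1012.4 + 232.6 - 446.9 = 815.5
Primary income: 798.1 + 181.9 - 84.0 = 896.0
Secondary income: 812.5 + 235.0 = 1047.5
Current account = (-887.6) + 815.5 + 896.0 + 1047.5 = 1871.4
(Excluded from the current account — financial account: borrowing by resident firms from foreign banks 856.3, inward foreign direct investment in the manufacturing sector 1138.0, sale of domestic government bonds to non-residents 909.6, increase in resident deposits held at foreign banks 526.7; capital account: acquisition of foreign patents and trademarks (non-produced assets) 139.0, sale of embassy land to a foreign government 117.4.)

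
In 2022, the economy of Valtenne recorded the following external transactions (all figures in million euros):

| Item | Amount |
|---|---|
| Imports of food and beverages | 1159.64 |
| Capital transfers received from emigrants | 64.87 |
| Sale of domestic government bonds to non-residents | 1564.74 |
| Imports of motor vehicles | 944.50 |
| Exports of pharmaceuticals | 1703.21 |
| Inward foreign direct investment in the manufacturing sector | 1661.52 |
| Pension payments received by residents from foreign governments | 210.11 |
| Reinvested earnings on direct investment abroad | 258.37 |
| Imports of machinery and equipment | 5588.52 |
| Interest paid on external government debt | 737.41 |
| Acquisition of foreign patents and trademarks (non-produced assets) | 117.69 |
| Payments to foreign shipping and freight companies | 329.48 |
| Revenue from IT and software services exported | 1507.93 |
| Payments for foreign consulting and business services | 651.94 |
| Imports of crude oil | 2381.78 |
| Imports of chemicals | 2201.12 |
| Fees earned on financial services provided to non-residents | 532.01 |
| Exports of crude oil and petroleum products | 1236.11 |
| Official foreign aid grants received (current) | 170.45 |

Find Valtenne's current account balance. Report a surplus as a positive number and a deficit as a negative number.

-8376.20

Goods: 1236.11 - 944.50 - 5588.52 - 2201.12 - 1159.64 + 1703.21 - 2381.78 = -9336.24
Services: -651.94 + 532.01 + 1507.93 - 329.48 = 1058.52
Primary income: 258.37 - 737.41 = -479.04
Secondary income: 210.11 + 170.45 = 380.56
Current account = (-9336.24) + 1058.52 + (-479.04) + 380.56 = -8376.20
(Excluded from the current account — capital account: capital transfers received from emigrants 64.87, acquisition of foreign patents and trademarks (non-produced assets) 117.69; financial account: sale of domestic government bonds to non-residents 1564.74, inward foreign direct investment in the manufacturing sector 1661.52.)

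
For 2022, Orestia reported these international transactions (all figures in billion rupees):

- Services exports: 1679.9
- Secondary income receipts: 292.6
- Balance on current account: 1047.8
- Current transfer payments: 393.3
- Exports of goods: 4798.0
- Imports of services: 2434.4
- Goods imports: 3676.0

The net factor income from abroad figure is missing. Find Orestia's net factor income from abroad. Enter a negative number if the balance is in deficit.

Current account = goods balance + services balance + net primary income + net secondary income
Sum of the known components = 266.8
Net factor income from abroad = CA - (known components) = 1047.8 - 266.8 = 781.0

781.0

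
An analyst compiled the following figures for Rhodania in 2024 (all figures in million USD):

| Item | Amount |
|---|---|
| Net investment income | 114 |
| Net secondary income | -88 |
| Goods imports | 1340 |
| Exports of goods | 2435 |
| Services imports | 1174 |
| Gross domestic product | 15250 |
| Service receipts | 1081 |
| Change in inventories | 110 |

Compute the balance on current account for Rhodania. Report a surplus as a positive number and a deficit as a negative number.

1028

Goods balance = 2435 - 1340 = 1095
Services balance = 1081 - 1174 = -93
Trade balance (goods + services) = 1095 + (-93) = 1002
Net primary income = 114
Net secondary income = -88
Current account = 1002 + 114 + (-88) = 1028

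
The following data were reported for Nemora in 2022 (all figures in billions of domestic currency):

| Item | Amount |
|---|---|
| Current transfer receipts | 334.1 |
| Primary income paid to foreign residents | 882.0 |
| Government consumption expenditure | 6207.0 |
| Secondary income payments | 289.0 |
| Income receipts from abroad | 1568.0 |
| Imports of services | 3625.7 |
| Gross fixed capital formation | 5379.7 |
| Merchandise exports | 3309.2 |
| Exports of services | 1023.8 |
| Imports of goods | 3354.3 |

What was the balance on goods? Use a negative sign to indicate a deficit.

-45.1

Goods balance = 3309.2 - 3354.3 = -45.1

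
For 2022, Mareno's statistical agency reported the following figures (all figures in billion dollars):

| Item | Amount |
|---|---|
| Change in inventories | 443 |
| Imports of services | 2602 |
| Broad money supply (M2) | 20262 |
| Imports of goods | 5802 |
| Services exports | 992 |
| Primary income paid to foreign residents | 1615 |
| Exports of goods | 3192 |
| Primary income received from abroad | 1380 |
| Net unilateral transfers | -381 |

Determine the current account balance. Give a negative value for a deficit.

-4836

Goods balance = 3192 - 5802 = -2610
Services balance = 992 - 2602 = -1610
Trade balance (goods + services) = -2610 + (-1610) = -4220
Net primary income = 1380 - 1615 = -235
Net secondary income = -381
Current account = -4220 + (-235) + (-381) = -4836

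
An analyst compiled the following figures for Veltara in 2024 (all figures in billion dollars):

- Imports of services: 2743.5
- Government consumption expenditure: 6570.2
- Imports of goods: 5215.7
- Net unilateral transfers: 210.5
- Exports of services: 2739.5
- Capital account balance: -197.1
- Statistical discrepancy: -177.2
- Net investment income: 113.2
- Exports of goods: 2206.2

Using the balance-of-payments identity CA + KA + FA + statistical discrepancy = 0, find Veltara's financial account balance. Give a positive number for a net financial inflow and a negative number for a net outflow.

Goods balance = 2206.2 - 5215.7 = -3009.5
Services balance = 2739.5 - 2743.5 = -4.0
Trade balance (goods + services) = -3009.5 + (-4.0) = -3013.5
Net primary income = 113.2
Net secondary income = 210.5
Current account = -3013.5 + 113.2 + 210.5 = -2689.8
Financial account = -(-2689.8 + (-197.1) + (-177.2)) = 3064.1

3064.1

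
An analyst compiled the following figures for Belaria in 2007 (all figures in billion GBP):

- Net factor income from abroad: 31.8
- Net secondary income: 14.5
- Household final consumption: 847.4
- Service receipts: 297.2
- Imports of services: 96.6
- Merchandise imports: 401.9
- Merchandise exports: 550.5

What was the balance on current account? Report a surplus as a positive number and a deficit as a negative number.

Goods balance = 550.5 - 401.9 = 148.6
Services balance = 297.2 - 96.6 = 200.6
Trade balance (goods + services) = 148.6 + 200.6 = 349.2
Net primary income = 31.8
Net secondary income = 14.5
Current account = 349.2 + 31.8 + 14.5 = 395.5

395.5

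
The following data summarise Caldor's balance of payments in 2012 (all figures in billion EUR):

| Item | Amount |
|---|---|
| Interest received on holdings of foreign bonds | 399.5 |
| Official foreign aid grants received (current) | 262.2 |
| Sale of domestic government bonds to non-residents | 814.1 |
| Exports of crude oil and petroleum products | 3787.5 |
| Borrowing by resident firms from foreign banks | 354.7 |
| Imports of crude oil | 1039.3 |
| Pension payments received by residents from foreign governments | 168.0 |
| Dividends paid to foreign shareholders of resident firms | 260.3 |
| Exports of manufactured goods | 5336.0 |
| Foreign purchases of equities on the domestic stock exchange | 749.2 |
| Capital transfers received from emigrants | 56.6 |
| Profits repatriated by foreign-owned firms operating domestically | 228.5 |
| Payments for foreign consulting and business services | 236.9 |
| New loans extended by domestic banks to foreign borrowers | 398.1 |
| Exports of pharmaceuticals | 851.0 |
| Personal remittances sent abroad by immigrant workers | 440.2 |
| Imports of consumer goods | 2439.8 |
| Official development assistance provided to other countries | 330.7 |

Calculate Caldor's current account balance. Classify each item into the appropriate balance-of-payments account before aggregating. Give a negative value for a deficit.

Goods: 851.0 - 1039.3 + 5336.0 + 3787.5 - 2439.8 = 6495.4
Services: -236.9
Primary income: 399.5 - 228.5 - 260.3 = -89.3
Secondary income: -440.2 + 262.2 + 168.0 - 330.7 = -340.7
Current account = 6495.4 + (-236.9) + (-89.3) + (-340.7) = 5828.5
(Excluded from the current account — financial account: sale of domestic government bonds to non-residents 814.1, borrowing by resident firms from foreign banks 354.7, foreign purchases of equities on the domestic stock exchange 749.2, new loans extended by domestic banks to foreign borrowers 398.1; capital account: capital transfers received from emigrants 56.6.)

5828.5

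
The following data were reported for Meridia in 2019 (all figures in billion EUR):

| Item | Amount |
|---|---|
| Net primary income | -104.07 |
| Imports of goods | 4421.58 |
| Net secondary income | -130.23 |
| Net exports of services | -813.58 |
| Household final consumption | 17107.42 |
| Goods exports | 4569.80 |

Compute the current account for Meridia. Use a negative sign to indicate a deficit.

-899.66

Goods balance = 4569.80 - 4421.58 = 148.22
Services balance = -813.58
Trade balance (goods + services) = 148.22 + (-813.58) = -665.36
Net primary income = -104.07
Net secondary income = -130.23
Current account = -665.36 + (-104.07) + (-130.23) = -899.66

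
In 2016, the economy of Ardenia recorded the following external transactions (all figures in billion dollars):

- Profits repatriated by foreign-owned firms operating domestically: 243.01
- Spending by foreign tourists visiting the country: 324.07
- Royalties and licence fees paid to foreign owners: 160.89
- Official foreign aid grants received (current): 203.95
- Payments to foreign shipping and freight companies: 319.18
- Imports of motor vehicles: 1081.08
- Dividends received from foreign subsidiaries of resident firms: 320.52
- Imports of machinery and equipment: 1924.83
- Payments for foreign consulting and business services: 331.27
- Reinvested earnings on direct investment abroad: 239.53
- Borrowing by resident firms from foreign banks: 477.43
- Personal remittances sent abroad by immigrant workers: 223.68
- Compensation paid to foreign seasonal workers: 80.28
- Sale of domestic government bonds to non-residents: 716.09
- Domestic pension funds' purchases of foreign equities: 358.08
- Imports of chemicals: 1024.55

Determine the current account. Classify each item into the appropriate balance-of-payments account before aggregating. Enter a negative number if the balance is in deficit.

Goods: -1924.83 - 1081.08 - 1024.55 = -4030.46
Services: 324.07 - 331.27 - 160.89 - 319.18 = -487.27
Primary income: -243.01 + 239.53 + 320.52 - 80.28 = 236.76
Secondary income: 203.95 - 223.68 = -19.73
Current account = (-4030.46) + (-487.27) + 236.76 + (-19.73) = -4300.70
(Excluded from the current account — financial account: borrowing by resident firms from foreign banks 477.43, sale of domestic government bonds to non-residents 716.09, domestic pension funds' purchases of foreign equities 358.08.)

-4300.70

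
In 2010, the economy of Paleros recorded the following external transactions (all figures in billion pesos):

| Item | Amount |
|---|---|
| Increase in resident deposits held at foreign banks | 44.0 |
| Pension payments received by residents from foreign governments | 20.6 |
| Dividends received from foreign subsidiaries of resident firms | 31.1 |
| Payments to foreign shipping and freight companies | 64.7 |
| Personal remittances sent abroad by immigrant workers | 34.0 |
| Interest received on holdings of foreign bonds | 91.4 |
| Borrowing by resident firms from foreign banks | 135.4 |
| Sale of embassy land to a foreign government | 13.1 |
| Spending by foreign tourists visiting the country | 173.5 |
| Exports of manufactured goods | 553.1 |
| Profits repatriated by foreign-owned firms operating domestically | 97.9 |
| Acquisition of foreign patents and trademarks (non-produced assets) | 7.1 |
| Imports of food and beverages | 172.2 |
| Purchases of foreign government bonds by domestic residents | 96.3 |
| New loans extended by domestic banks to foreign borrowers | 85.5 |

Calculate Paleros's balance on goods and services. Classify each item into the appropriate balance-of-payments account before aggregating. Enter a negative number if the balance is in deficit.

Goods: -172.2 + 553.1 = 380.9
Services: -64.7 + 173.5 = 108.8
Trade balance = 380.9 + 108.8 = 489.7
(Excluded from the trade balance — financial account: increase in resident deposits held at foreign banks 44.0, borrowing by resident firms from foreign banks 135.4, purchases of foreign government bonds by domestic residents 96.3, new loans extended by domestic banks to foreign borrowers 85.5; secondary income: pension payments received by residents from foreign governments 20.6, personal remittances sent abroad by immigrant workers 34.0; primary income: dividends received from foreign subsidiaries of resident firms 31.1, interest received on holdings of foreign bonds 91.4, profits repatriated by foreign-owned firms operating domestically 97.9; capital account: sale of embassy land to a foreign government 13.1, acquisition of foreign patents and trademarks (non-produced assets) 7.1.)

489.7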